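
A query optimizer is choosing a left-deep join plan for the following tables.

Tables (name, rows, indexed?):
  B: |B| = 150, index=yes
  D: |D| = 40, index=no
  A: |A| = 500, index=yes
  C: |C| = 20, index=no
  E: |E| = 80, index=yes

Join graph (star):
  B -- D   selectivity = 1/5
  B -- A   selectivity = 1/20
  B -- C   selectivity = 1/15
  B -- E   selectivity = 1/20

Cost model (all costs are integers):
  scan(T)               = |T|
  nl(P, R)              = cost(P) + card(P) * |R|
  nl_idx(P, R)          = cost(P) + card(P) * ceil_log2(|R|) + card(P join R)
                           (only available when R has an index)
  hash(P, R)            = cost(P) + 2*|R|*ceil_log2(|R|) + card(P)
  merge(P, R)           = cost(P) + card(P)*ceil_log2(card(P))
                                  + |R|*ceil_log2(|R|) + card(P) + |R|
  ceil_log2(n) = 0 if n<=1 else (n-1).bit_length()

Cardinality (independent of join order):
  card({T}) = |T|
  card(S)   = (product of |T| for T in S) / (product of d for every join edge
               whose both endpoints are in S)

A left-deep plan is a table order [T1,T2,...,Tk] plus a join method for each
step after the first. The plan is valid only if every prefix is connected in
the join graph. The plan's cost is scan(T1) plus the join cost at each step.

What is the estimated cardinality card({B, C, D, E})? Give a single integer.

Tables in S: B(150), C(20), D(40), E(80)
Edges inside S: B-D(d=5), B-C(d=15), B-E(d=20)
numerator = 150 * 20 * 40 * 80 = 9600000
denominator = 5 * 15 * 20 = 1500
card(S) = 9600000 / 1500 = 6400

6400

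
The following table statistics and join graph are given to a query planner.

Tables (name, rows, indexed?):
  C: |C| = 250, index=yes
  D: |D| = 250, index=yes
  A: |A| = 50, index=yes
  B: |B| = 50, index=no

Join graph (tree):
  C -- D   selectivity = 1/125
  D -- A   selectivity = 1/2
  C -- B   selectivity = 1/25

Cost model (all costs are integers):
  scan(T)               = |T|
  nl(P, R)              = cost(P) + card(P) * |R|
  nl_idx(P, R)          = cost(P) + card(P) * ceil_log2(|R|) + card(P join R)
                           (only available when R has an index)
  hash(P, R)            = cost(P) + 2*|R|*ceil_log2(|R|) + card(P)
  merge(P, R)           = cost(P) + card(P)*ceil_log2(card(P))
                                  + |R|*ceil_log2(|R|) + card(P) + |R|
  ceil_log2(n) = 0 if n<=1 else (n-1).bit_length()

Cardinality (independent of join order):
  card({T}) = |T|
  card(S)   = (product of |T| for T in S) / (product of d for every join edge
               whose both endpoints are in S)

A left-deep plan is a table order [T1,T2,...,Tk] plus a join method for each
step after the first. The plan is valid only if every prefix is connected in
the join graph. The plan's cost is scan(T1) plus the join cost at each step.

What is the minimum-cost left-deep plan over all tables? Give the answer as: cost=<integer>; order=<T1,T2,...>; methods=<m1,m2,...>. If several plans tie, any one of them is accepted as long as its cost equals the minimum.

Selinger DP (subsets sized 1..n):
  {C}: scan cost=250, card=250
  {D}: scan cost=250, card=250
  {A}: scan cost=50, card=50
  {B}: scan cost=50, card=50
  {CD}: card=500; try (D,nl_idx)→2750, (C,nl_idx)→2750, (D,hash)→4500, (C,hash)→4500, (D,merge)→4750, (C,merge)→4750 …(+2); best=2750 via (D,nl_idx)
  {BC}: card=500; try (C,nl_idx)→950, (B,hash)→1100, (C,merge)→2650, (B,merge)→2850, (C,hash)→4100, (C,nl)→12550 …(+1); best=950 via (C,nl_idx)
  {AD}: card=6250; try (A,hash)→1100, (D,merge)→2650, (A,merge)→2850, (D,hash)→4100, (D,nl_idx)→6700, (A,nl_idx)→8000 …(+2); best=1100 via (A,hash)
  {ACD}: card=12500; try (A,hash)→3850, (A,merge)→8100, (C,hash)→11350, (A,nl_idx)→18250, (A,nl)→27750, (C,nl_idx)→63600 …(+2); best=3850 via (A,hash)
  {BCD}: card=1000; try (B,hash)→3850, (D,hash)→5450, (D,nl_idx)→5950, (B,merge)→8100, (D,merge)→8200, (B,nl)→27750 …(+1); best=3850 via (B,hash)
  {ABCD}: card=25000; try (A,hash)→5450, (A,merge)→15200, (B,hash)→16950, (A,nl_idx)→34850, (A,nl)→53850, (B,merge)→191700 …(+1); best=5450 via (A,hash)

cost=5450; order=C,D,B,A; methods=nl_idx,hash,hash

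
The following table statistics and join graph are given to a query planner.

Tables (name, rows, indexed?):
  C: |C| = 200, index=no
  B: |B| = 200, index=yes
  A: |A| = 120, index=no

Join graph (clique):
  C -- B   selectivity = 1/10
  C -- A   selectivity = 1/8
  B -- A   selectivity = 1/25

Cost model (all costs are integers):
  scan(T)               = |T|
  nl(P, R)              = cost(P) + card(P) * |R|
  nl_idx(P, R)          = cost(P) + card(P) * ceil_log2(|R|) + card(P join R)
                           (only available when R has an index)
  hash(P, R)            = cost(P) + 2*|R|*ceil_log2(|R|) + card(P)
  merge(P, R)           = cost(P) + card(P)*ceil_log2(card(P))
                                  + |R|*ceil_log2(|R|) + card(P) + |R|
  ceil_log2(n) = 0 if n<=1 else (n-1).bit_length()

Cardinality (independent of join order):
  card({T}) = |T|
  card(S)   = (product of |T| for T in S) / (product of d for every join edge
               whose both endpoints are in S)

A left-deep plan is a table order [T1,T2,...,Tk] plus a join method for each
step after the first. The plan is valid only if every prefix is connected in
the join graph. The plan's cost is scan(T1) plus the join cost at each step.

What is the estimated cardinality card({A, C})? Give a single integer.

Tables in S: A(120), C(200)
Edges inside S: C-A(d=8)
numerator = 120 * 200 = 24000
denominator = 8 = 8
card(S) = 24000 / 8 = 3000

3000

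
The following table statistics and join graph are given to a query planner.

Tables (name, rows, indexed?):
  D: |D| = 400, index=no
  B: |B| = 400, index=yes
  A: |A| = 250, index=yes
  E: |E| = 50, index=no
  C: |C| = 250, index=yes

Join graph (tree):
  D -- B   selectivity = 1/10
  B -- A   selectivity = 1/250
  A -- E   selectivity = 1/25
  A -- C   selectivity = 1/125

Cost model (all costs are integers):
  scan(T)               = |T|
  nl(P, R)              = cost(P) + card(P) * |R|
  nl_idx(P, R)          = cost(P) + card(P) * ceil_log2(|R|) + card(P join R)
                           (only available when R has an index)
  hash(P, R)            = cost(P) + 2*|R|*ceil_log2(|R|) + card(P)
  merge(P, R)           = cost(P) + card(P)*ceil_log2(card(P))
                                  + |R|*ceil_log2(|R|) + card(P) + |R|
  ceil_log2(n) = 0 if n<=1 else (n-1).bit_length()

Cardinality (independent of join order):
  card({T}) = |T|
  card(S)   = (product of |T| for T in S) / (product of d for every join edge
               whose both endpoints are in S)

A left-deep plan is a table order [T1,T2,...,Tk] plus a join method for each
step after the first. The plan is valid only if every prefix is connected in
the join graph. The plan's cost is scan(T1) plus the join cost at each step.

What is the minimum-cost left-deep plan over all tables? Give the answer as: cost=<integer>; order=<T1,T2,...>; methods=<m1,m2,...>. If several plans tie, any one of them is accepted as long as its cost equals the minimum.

Selinger DP (subsets sized 1..n):
  {D}: scan cost=400, card=400
  {B}: scan cost=400, card=400
  {A}: scan cost=250, card=250
  {E}: scan cost=50, card=50
  {C}: scan cost=250, card=250
  {BD}: card=16000; try (D,hash)→8000, (B,hash)→8000, (D,merge)→8400, (B,merge)→8400, (B,nl_idx)→20000, (D,nl)→160400 …(+1); best=8000 via (D,hash)
  {AB}: card=400; try (B,nl_idx)→2900, (A,nl_idx)→4000, (A,hash)→4800, (B,merge)→6500, (A,merge)→6650, (B,hash)→7700 …(+2); best=2900 via (B,nl_idx)
  {AE}: card=500; try (A,nl_idx)→950, (E,hash)→1100, (A,merge)→2650, (E,merge)→2850, (A,hash)→4100, (A,nl)→12550 …(+1); best=950 via (A,nl_idx)
  {AC}: card=500; try (C,nl_idx)→2750, (A,nl_idx)→2750, (C,hash)→4500, (A,hash)→4500, (C,merge)→4750, (A,merge)→4750 …(+2); best=2750 via (C,nl_idx)
  {ABD}: card=16000; try (D,hash)→10500, (D,merge)→10900, (A,hash)→28000, (A,nl_idx)→152000, (D,nl)→162900, (A,merge)→250250 …(+1); best=10500 via (D,hash)
  {ABE}: card=800; try (E,hash)→3900, (B,nl_idx)→6250, (E,merge)→7250, (B,hash)→8650, (B,merge)→9950, (E,nl)→22900 …(+1); best=3900 via (E,hash)
  {ABC}: card=800; try (C,nl_idx)→6900, (C,hash)→7300, (B,nl_idx)→8050, (C,merge)→9150, (B,hash)→10450, (B,merge)→11750 …(+2); best=6900 via (C,nl_idx)
  {ACE}: card=1000; try (E,hash)→3850, (C,hash)→5450, (C,nl_idx)→5950, (E,merge)→8100, (C,merge)→8200, (E,nl)→27750 …(+1); best=3850 via (E,hash)
  {ABDE}: card=32000; try (D,hash)→11900, (D,merge)→16700, (E,hash)→27100, (E,merge)→250850, (D,nl)→323900, (E,nl)→810500; best=11900 via (D,hash)
  {ABCD}: card=32000; try (D,hash)→14900, (D,merge)→19700, (C,hash)→30500, (C,nl_idx)→170500, (C,merge)→252750, (D,nl)→326900 …(+1); best=14900 via (D,hash)
  {ABCE}: card=1600; try (E,hash)→8300, (C,hash)→8700, (C,nl_idx)→11900, (B,hash)→12050, (B,nl_idx)→14450, (C,merge)→14950 …(+5); best=8300 via (E,hash)
  {ABCDE}: card=64000; try (D,hash)→17100, (D,merge)→31500, (E,hash)→47500, (C,hash)→47900, (C,nl_idx)→331900, (C,merge)→526150 …(+4); best=17100 via (D,hash)

cost=17100; order=A,B,C,E,D; methods=nl_idx,nl_idx,hash,hash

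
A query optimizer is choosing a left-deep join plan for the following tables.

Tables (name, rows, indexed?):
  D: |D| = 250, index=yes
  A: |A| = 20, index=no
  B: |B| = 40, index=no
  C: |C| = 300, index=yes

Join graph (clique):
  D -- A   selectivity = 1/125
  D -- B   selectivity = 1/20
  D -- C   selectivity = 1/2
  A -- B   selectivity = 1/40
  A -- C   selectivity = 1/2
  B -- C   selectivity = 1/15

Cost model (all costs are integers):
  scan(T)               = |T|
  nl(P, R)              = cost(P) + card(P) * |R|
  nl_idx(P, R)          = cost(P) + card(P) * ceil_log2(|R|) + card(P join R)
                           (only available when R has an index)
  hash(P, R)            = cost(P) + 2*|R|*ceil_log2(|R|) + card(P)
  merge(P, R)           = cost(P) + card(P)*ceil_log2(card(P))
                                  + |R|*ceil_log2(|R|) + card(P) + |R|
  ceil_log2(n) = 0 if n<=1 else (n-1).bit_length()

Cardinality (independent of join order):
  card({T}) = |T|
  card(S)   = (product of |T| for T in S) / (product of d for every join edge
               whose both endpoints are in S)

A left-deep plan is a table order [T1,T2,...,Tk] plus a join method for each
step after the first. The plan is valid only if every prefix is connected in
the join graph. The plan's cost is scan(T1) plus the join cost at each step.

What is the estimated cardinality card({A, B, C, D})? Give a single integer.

Tables in S: A(20), B(40), C(300), D(250)
Edges inside S: D-A(d=125), D-B(d=20), D-C(d=2), A-B(d=40), A-C(d=2), B-C(d=15)
numerator = 20 * 40 * 300 * 250 = 60000000
denominator = 125 * 20 * 2 * 40 * 2 * 15 = 6000000
card(S) = 60000000 / 6000000 = 10

10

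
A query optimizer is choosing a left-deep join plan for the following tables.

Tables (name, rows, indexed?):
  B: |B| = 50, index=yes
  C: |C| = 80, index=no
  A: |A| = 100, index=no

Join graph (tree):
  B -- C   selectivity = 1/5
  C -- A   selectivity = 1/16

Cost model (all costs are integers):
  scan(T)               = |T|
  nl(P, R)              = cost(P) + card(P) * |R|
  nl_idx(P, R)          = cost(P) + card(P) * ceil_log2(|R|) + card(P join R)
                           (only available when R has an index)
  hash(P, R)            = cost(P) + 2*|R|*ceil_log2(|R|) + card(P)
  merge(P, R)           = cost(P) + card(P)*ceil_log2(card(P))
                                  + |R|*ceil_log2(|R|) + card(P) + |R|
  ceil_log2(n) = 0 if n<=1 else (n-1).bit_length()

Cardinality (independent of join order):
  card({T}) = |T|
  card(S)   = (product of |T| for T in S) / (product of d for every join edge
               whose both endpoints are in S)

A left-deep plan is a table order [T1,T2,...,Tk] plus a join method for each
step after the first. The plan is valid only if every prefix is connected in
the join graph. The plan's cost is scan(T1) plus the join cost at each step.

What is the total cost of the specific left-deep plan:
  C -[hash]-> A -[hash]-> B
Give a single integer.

2660

step 1: scan C: cost=80, card=80
step 2: join A via hash
    card(P join A) = 80*100/(16) = 500
    cost = 80 + 2*100*7 + 80 = 1560
step 3: join B via hash
    card(P join B) = 500*50/(5) = 5000
    cost = 1560 + 2*50*6 + 500 = 2660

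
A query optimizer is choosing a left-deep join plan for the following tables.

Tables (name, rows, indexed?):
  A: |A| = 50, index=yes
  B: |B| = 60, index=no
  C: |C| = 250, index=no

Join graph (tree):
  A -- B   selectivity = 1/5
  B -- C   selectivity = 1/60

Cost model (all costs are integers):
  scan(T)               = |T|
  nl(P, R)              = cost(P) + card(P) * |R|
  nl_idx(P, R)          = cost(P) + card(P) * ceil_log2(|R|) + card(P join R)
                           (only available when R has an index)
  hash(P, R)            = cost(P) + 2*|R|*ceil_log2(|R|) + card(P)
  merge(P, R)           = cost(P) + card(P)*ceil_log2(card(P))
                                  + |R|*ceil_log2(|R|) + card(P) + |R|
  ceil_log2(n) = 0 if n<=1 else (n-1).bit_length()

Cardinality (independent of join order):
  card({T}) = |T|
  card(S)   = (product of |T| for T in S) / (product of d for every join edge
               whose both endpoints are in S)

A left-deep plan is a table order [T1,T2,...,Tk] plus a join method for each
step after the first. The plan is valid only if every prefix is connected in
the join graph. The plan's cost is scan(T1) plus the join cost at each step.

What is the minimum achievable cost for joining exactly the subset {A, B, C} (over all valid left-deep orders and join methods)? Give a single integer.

Selinger DP over subsets of {A,B,C}:
  {A}: scan cost=50, card=50
  {B}: scan cost=60, card=60
  {C}: scan cost=250, card=250
  {AB}: card=600; try (A,hash)→720, (B,hash)→820, (B,merge)→820, (A,merge)→830, (A,nl_idx)→1020, (B,nl)→3050 …(+1); best=720 via (A,hash)
  {BC}: card=250; try (B,hash)→1220, (C,merge)→2730, (B,merge)→2920, (C,hash)→4120, (C,nl)→15060, (B,nl)→15250; best=1220 via (B,hash)
  {ABC}: card=2500; try (A,hash)→2070, (A,merge)→3820, (A,nl_idx)→5220, (C,hash)→5320, (C,merge)→9570, (A,nl)→13720 …(+1); best=2070 via (A,hash)

2070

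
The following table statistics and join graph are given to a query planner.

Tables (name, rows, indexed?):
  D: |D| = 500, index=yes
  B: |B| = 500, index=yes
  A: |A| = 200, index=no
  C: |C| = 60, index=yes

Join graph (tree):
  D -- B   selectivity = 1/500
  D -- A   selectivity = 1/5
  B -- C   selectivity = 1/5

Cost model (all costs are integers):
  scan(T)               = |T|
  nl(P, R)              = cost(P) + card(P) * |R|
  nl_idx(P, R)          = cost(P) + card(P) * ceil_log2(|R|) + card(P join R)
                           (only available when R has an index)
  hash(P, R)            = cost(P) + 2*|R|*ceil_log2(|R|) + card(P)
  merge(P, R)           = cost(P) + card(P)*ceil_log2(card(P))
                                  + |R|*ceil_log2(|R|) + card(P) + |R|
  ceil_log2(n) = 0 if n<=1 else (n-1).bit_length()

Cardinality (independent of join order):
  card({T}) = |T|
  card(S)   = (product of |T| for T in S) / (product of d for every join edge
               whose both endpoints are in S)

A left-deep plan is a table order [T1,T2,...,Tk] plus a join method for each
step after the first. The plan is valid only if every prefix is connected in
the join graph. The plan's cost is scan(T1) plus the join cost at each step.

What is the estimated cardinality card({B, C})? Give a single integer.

6000

Tables in S: B(500), C(60)
Edges inside S: B-C(d=5)
numerator = 500 * 60 = 30000
denominator = 5 = 5
card(S) = 30000 / 5 = 6000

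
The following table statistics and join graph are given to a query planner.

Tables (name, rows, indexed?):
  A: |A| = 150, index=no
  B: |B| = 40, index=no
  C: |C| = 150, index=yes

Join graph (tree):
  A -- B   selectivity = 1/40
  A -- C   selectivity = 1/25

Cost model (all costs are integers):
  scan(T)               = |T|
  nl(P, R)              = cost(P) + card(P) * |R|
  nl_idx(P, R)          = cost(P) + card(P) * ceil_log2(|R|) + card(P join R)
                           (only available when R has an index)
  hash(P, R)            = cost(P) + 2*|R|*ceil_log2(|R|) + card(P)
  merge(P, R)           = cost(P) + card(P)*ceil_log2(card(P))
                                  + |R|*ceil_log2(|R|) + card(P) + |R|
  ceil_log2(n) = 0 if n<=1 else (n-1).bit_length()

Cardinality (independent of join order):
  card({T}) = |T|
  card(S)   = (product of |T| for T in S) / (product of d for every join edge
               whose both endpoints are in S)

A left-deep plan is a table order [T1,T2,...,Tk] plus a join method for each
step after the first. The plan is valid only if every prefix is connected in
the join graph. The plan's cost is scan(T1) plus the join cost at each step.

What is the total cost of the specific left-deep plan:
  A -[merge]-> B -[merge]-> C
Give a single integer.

4480

step 1: scan A: cost=150, card=150
step 2: join B via merge
    card(P join B) = 150*40/(40) = 150
    cost = 150 + 150*8 + 40*6 + 150 + 40 = 1780
step 3: join C via merge
    card(P join C) = 150*150/(25) = 900
    cost = 1780 + 150*8 + 150*8 + 150 + 150 = 4480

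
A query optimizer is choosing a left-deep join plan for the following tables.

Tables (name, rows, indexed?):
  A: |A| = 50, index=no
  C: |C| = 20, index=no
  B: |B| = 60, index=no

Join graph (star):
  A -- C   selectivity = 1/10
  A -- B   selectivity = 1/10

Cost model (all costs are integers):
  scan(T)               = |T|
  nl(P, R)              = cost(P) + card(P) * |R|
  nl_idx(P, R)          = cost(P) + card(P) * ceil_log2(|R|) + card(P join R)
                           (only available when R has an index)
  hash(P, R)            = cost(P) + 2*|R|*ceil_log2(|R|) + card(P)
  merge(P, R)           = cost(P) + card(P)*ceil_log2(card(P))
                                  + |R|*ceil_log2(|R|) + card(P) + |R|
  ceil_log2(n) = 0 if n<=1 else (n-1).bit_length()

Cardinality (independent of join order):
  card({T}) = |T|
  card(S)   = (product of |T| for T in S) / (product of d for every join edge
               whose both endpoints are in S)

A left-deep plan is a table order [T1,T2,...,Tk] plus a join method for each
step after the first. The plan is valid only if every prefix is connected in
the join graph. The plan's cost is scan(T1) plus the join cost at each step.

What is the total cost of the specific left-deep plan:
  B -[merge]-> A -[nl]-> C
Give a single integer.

6830

step 1: scan B: cost=60, card=60
step 2: join A via merge
    card(P join A) = 60*50/(10) = 300
    cost = 60 + 60*6 + 50*6 + 60 + 50 = 830
step 3: join C via nl
    card(P join C) = 300*20/(10) = 600
    cost = 830 + 300*20 = 6830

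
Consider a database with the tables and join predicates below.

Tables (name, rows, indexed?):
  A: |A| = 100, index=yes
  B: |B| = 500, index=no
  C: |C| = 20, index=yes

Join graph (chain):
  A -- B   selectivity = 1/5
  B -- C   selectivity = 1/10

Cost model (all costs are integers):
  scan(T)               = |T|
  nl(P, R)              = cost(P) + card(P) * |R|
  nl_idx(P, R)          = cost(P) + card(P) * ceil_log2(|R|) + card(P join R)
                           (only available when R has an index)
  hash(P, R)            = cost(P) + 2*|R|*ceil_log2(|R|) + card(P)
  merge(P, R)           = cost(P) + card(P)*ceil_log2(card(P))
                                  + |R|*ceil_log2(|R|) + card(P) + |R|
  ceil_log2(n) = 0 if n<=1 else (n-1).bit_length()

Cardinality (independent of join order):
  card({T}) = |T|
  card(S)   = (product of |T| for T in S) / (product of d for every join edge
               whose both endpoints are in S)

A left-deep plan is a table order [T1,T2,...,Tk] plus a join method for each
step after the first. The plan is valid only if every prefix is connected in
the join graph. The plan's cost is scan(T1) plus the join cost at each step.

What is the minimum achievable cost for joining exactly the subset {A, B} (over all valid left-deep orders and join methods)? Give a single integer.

Selinger DP over subsets of {A,B}:
  {A}: scan cost=100, card=100
  {B}: scan cost=500, card=500
  {AB}: card=10000; try (A,hash)→2400, (B,merge)→5900, (A,merge)→6300, (B,hash)→9200, (A,nl_idx)→14000, (B,nl)→50100 …(+1); best=2400 via (A,hash)

2400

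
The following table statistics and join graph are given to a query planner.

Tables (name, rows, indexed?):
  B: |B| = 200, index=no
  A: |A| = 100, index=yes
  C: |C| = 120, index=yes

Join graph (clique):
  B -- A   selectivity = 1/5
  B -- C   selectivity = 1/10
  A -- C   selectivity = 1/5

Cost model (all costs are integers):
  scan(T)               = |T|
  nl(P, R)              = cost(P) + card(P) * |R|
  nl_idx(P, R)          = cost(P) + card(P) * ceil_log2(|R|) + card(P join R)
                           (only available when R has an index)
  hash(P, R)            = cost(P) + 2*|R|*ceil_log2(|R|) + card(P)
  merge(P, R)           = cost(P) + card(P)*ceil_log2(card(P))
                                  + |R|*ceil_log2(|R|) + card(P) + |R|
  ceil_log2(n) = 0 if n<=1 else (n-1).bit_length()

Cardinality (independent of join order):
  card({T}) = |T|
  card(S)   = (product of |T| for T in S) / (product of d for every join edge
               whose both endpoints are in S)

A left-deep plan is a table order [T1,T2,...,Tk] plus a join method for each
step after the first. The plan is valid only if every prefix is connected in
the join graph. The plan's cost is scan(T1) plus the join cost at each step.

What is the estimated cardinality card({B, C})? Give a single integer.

Tables in S: B(200), C(120)
Edges inside S: B-C(d=10)
numerator = 200 * 120 = 24000
denominator = 10 = 10
card(S) = 24000 / 10 = 2400

2400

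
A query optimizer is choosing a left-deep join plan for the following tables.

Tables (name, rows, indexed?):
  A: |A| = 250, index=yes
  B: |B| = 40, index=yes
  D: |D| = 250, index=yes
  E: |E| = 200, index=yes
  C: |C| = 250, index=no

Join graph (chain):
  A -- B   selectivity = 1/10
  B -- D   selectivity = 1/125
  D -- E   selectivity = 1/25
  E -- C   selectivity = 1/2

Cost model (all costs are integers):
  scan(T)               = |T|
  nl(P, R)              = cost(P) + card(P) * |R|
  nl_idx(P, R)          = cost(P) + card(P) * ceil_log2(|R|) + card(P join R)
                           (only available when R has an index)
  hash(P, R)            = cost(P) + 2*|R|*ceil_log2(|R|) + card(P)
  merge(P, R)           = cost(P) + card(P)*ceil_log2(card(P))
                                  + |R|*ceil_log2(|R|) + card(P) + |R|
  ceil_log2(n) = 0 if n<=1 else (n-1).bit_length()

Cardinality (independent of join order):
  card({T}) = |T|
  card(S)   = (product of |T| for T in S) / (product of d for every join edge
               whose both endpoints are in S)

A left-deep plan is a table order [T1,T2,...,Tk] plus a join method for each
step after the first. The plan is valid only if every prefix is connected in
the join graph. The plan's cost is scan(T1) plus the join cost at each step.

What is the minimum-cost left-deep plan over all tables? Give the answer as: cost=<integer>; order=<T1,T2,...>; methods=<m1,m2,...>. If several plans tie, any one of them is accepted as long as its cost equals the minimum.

Selinger DP (subsets sized 1..n):
  {A}: scan cost=250, card=250
  {B}: scan cost=40, card=40
  {D}: scan cost=250, card=250
  {E}: scan cost=200, card=200
  {C}: scan cost=250, card=250
  {AB}: card=1000; try (B,hash)→980, (A,nl_idx)→1360, (A,merge)→2570, (B,nl_idx)→2750, (B,merge)→2780, (A,hash)→4080 …(+2); best=980 via (B,hash)
  {BD}: card=80; try (D,nl_idx)→440, (B,hash)→980, (B,nl_idx)→1830, (D,merge)→2570, (B,merge)→2780, (D,hash)→4080 …(+2); best=440 via (D,nl_idx)
  {DE}: card=2000; try (E,hash)→3700, (D,nl_idx)→3800, (E,nl_idx)→4250, (D,merge)→4250, (E,merge)→4300, (D,hash)→4400 …(+2); best=3700 via (E,hash)
  {CE}: card=25000; try (E,hash)→3700, (C,merge)→4250, (E,merge)→4300, (C,hash)→4400, (E,nl_idx)→27250, (C,nl)→50200 …(+1); best=3700 via (E,hash)
  {ABD}: card=2000; try (A,nl_idx)→3080, (A,merge)→3330, (A,hash)→4520, (D,hash)→5980, (D,nl_idx)→10980, (D,merge)→14230 …(+2); best=3080 via (A,nl_idx)
  {BDE}: card=640; try (E,nl_idx)→1720, (E,merge)→2880, (E,hash)→3720, (B,hash)→6180, (B,nl_idx)→16340, (E,nl)→16440 …(+2); best=1720 via (E,nl_idx)
  {CDE}: card=250000; try (C,hash)→9700, (C,merge)→29950, (D,hash)→32700, (D,merge)→405950, (D,nl_idx)→453700, (C,nl)→503700 …(+1); best=9700 via (C,hash)
  {ABDE}: card=16000; try (A,hash)→6360, (E,hash)→8280, (A,merge)→11010, (A,nl_idx)→22840, (E,merge)→28880, (E,nl_idx)→35080 …(+2); best=6360 via (A,hash)
  {BCDE}: card=80000; try (C,hash)→6360, (C,merge)→11010, (C,nl)→161720, (B,hash)→260180, (B,nl_idx)→1589700, (B,merge)→4759980 …(+1); best=6360 via (C,hash)
  {ABCDE}: card=2000000; try (C,hash)→26360, (A,hash)→90360, (C,merge)→248610, (A,merge)→1448610, (A,nl_idx)→2646360, (C,nl)→4006360 …(+1); best=26360 via (C,hash)

cost=26360; order=B,D,E,A,C; methods=nl_idx,nl_idx,hash,hash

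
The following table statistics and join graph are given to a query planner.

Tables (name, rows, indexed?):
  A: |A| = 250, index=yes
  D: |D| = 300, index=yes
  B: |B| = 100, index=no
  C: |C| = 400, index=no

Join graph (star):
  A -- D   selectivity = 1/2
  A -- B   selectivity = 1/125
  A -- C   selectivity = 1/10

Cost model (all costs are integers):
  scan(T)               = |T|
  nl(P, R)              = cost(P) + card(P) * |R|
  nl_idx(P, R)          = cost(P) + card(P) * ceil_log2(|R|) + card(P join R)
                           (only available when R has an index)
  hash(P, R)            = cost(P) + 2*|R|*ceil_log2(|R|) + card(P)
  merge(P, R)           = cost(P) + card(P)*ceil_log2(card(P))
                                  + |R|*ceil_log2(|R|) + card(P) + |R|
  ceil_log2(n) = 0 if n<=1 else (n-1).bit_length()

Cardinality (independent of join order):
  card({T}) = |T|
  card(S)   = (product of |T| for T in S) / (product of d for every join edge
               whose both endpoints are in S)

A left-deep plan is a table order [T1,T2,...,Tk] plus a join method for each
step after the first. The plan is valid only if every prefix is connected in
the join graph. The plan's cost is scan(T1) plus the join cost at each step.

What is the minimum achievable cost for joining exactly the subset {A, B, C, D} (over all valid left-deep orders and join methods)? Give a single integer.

Selinger DP over subsets of {A,B,C,D}:
  {A}: scan cost=250, card=250
  {D}: scan cost=300, card=300
  {B}: scan cost=100, card=100
  {C}: scan cost=400, card=400
  {AD}: card=37500; try (A,hash)→4600, (D,merge)→5500, (A,merge)→5550, (D,hash)→5900, (D,nl_idx)→40000, (A,nl_idx)→40200 …(+2); best=4600 via (A,hash)
  {AB}: card=200; try (A,nl_idx)→1100, (B,hash)→1900, (A,merge)→3150, (B,merge)→3300, (A,hash)→4200, (A,nl)→25100 …(+1); best=1100 via (A,nl_idx)
  {AC}: card=10000; try (A,hash)→4800, (C,merge)→6500, (A,merge)→6650, (C,hash)→7700, (A,nl_idx)→13600, (C,nl)→100250 …(+1); best=4800 via (A,hash)
  {ABD}: card=30000; try (D,merge)→5900, (D,hash)→6700, (D,nl_idx)→32900, (B,hash)→43500, (D,nl)→61100, (B,merge)→642900 …(+1); best=5900 via (D,merge)
  {ACD}: card=1500000; try (D,hash)→20200, (C,hash)→49300, (D,merge)→157800, (C,merge)→646100, (D,nl_idx)→1594800, (D,nl)→3004800 …(+1); best=20200 via (D,hash)
  {ABC}: card=8000; try (C,merge)→6900, (C,hash)→8500, (B,hash)→16200, (C,nl)→81100, (B,merge)→155600, (B,nl)→1004800; best=6900 via (C,merge)
  {ABCD}: card=1200000; try (D,hash)→20300, (C,hash)→43100, (D,merge)→121900, (C,merge)→489900, (D,nl_idx)→1278900, (B,hash)→1521600 …(+4); best=20300 via (D,hash)

20300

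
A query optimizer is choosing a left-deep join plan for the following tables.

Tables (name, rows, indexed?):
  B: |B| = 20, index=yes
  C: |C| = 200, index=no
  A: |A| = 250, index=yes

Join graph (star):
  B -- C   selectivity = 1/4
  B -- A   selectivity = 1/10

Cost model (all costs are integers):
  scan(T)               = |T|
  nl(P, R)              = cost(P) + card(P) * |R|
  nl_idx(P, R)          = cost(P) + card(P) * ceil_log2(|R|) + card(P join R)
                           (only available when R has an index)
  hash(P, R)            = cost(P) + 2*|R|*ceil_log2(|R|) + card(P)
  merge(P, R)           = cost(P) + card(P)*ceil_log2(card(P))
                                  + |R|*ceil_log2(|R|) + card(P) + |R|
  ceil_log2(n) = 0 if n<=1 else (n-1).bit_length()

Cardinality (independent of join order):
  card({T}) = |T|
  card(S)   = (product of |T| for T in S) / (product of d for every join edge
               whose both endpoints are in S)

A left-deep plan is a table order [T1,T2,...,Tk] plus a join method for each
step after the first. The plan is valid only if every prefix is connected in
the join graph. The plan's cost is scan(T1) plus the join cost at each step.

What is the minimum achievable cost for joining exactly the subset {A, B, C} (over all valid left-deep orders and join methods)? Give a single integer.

4380

Selinger DP over subsets of {A,B,C}:
  {B}: scan cost=20, card=20
  {C}: scan cost=200, card=200
  {A}: scan cost=250, card=250
  {BC}: card=1000; try (B,hash)→600, (C,merge)→1940, (B,merge)→2120, (B,nl_idx)→2200, (C,hash)→3240, (C,nl)→4020 …(+1); best=600 via (B,hash)
  {AB}: card=500; try (A,nl_idx)→680, (B,hash)→700, (B,nl_idx)→2000, (A,merge)→2390, (B,merge)→2620, (A,hash)→4040 …(+2); best=680 via (A,nl_idx)
  {ABC}: card=25000; try (C,hash)→4380, (A,hash)→5600, (C,merge)→7480, (A,merge)→13850, (A,nl_idx)→33600, (C,nl)→100680 …(+1); best=4380 via (C,hash)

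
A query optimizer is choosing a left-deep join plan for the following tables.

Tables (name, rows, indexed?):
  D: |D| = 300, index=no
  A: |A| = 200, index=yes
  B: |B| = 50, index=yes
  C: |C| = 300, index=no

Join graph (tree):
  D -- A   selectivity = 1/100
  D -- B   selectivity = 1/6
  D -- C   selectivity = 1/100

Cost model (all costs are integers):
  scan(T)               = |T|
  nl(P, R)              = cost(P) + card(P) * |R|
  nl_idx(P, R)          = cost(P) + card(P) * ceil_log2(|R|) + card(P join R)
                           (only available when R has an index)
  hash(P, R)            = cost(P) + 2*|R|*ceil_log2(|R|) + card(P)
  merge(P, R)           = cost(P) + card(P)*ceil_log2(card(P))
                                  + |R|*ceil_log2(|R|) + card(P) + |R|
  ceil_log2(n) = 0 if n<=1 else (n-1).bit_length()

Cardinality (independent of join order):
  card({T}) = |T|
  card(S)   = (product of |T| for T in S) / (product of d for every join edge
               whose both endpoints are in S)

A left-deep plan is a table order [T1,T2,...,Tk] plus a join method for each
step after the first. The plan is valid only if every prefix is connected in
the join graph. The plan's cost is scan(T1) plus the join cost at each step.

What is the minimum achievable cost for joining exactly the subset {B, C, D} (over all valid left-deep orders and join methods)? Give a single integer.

7500

Selinger DP over subsets of {B,C,D}:
  {D}: scan cost=300, card=300
  {B}: scan cost=50, card=50
  {C}: scan cost=300, card=300
  {BD}: card=2500; try (B,hash)→1200, (D,merge)→3400, (B,merge)→3650, (B,nl_idx)→4600, (D,hash)→5500, (D,nl)→15050 …(+1); best=1200 via (B,hash)
  {CD}: card=900; try (D,hash)→6000, (C,hash)→6000, (D,merge)→6300, (C,merge)→6300, (D,nl)→90300, (C,nl)→90300; best=6000 via (D,hash)
  {BCD}: card=7500; try (B,hash)→7500, (C,hash)→9100, (B,merge)→16250, (B,nl_idx)→18900, (C,merge)→36700, (B,nl)→51000 …(+1); best=7500 via (B,hash)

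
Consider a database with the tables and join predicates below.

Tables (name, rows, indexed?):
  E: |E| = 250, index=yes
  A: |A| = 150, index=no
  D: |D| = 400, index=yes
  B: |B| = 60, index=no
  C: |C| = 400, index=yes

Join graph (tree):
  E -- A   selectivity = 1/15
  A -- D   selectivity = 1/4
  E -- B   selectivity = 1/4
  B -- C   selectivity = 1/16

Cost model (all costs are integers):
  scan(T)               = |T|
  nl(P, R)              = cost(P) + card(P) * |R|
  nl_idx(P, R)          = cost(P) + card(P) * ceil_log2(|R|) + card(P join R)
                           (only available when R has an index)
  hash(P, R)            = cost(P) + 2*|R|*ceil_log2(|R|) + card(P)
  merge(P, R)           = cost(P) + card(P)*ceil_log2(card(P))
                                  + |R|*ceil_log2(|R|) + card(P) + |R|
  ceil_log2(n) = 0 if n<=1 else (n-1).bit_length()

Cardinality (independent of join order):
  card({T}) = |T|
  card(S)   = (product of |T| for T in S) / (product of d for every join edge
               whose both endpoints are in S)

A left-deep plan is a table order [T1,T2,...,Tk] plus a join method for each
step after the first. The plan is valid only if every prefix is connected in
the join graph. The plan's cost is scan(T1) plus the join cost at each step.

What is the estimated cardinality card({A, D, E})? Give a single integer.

250000

Tables in S: A(150), D(400), E(250)
Edges inside S: E-A(d=15), A-D(d=4)
numerator = 150 * 400 * 250 = 15000000
denominator = 15 * 4 = 60
card(S) = 15000000 / 60 = 250000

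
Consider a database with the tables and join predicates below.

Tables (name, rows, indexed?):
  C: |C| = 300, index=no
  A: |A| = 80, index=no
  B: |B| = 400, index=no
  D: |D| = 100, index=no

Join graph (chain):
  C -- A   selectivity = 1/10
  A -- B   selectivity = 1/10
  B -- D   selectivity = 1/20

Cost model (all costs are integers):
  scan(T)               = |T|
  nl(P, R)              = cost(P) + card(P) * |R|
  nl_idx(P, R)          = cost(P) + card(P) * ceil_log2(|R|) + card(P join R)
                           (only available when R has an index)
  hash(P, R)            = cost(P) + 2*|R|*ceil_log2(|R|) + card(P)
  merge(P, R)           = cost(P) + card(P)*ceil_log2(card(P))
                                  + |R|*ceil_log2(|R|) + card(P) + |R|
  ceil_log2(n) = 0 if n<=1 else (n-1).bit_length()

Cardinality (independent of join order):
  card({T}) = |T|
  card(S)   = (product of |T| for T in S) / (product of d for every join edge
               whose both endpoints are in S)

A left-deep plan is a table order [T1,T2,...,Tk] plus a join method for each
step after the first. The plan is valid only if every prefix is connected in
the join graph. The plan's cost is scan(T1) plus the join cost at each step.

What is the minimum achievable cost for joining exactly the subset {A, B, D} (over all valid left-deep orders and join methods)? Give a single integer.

Selinger DP over subsets of {A,B,D}:
  {A}: scan cost=80, card=80
  {B}: scan cost=400, card=400
  {D}: scan cost=100, card=100
  {AB}: card=3200; try (A,hash)→1920, (B,merge)→4720, (A,merge)→5040, (B,hash)→7360, (B,nl)→32080, (A,nl)→32400; best=1920 via (A,hash)
  {BD}: card=2000; try (D,hash)→2200, (B,merge)→4900, (D,merge)→5200, (B,hash)→7400, (B,nl)→40100, (D,nl)→40400; best=2200 via (D,hash)
  {ABD}: card=16000; try (A,hash)→5320, (D,hash)→6520, (A,merge)→26840, (D,merge)→44320, (A,nl)→162200, (D,nl)→321920; best=5320 via (A,hash)

5320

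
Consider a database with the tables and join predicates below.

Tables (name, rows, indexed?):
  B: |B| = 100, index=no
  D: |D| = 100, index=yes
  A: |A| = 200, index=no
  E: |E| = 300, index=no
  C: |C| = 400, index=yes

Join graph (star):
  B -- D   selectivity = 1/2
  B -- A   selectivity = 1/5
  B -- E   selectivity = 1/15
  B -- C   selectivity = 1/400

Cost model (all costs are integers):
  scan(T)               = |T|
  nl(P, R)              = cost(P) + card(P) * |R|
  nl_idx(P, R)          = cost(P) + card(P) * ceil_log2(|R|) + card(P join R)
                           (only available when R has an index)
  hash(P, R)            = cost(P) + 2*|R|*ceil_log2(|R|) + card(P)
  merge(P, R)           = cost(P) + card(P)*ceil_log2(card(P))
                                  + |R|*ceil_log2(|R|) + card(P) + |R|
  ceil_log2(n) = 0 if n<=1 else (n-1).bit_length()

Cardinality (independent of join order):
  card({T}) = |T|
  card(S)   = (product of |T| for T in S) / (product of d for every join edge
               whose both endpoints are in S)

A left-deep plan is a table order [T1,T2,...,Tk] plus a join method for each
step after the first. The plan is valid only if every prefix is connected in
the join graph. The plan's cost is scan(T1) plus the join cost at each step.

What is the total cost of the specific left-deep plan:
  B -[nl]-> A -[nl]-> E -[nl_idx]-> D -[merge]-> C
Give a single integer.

step 1: scan B: cost=100, card=100
step 2: join A via nl
    card(P join A) = 100*200/(5) = 4000
    cost = 100 + 100*200 = 20100
step 3: join E via nl
    card(P join E) = 4000*300/(15) = 80000
    cost = 20100 + 4000*300 = 1220100
step 4: join D via nl_idx
    card(P join D) = 80000*100/(2) = 4000000
    cost = 1220100 + 80000*7 + 4000000 = 5780100
step 5: join C via merge
    card(P join C) = 4000000*400/(400) = 4000000
    cost = 5780100 + 4000000*22 + 400*9 + 4000000 + 400 = 97784100

97784100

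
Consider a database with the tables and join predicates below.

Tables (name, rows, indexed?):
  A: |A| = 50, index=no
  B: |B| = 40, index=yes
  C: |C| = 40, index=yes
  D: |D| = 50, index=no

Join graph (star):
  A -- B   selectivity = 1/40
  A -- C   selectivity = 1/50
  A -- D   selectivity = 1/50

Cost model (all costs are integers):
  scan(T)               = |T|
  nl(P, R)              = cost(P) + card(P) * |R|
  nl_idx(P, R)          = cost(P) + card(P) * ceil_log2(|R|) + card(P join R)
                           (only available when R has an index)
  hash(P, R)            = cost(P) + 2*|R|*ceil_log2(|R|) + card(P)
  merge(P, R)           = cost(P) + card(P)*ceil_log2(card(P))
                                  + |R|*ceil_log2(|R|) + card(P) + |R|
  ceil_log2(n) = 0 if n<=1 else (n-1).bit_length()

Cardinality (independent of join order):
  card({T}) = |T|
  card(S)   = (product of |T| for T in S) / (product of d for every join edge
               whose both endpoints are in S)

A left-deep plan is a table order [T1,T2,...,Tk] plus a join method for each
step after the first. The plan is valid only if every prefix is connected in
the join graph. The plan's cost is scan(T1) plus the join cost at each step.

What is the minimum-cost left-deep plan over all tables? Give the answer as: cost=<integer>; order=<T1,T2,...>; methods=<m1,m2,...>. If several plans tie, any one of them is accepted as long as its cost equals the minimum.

cost=1300; order=A,C,B,D; methods=nl_idx,nl_idx,merge

Selinger DP (subsets sized 1..n):
  {A}: scan cost=50, card=50
  {B}: scan cost=40, card=40
  {C}: scan cost=40, card=40
  {D}: scan cost=50, card=50
  {AB}: card=50; try (B,nl_idx)→400, (B,hash)→580, (A,merge)→670, (B,merge)→680, (A,hash)→680, (A,nl)→2040 …(+1); best=400 via (B,nl_idx)
  {AC}: card=40; try (C,nl_idx)→390, (C,hash)→580, (A,merge)→670, (C,merge)→680, (A,hash)→680, (A,nl)→2040 …(+1); best=390 via (C,nl_idx)
  {AD}: card=50; try (D,hash)→700, (A,hash)→700, (D,merge)→750, (A,merge)→750, (D,nl)→2550, (A,nl)→2550; best=700 via (D,hash)
  {ABC}: card=40; try (B,nl_idx)→670, (C,nl_idx)→740, (B,hash)→910, (C,hash)→930, (B,merge)→950, (C,merge)→1030 …(+2); best=670 via (B,nl_idx)
  {ABD}: card=50; try (D,hash)→1050, (B,nl_idx)→1050, (D,merge)→1100, (B,hash)→1230, (B,merge)→1330, (B,nl)→2700 …(+1); best=1050 via (D,hash)
  {ACD}: card=40; try (D,merge)→1020, (D,hash)→1030, (C,nl_idx)→1040, (C,hash)→1230, (C,merge)→1330, (D,nl)→2390 …(+1); best=1020 via (D,merge)
  {ABCD}: card=40; try (D,merge)→1300, (B,nl_idx)→1300, (D,hash)→1310, (C,nl_idx)→1390, (B,hash)→1540, (C,hash)→1580 …(+5); best=1300 via (D,merge)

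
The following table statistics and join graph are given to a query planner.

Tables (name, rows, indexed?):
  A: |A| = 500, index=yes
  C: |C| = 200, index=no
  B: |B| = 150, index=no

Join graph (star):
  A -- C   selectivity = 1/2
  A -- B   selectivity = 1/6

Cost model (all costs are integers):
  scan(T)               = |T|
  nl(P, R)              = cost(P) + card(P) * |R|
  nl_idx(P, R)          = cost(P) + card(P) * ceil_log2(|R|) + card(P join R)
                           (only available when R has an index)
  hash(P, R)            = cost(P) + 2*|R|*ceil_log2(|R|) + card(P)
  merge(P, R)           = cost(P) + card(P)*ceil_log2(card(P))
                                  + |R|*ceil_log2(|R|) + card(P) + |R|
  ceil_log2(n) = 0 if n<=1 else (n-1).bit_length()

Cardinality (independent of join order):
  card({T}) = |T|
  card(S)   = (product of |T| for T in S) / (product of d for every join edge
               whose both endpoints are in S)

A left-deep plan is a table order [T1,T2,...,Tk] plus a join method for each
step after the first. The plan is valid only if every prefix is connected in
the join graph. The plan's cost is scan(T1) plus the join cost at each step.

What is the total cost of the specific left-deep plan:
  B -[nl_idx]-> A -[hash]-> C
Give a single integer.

29700

step 1: scan B: cost=150, card=150
step 2: join A via nl_idx
    card(P join A) = 150*500/(6) = 12500
    cost = 150 + 150*9 + 12500 = 14000
step 3: join C via hash
    card(P join C) = 12500*200/(2) = 1250000
    cost = 14000 + 2*200*8 + 12500 = 29700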